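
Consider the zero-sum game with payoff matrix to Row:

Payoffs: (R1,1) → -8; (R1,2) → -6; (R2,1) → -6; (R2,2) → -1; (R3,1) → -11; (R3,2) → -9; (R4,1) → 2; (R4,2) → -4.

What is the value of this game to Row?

-26/11

Row minima: R1 → -8, R2 → -6, R3 → -11, R4 → -4; maximin = -4.
Column maxima: 1 → 2, 2 → -1; minimax = -1.
-4 ≠ -1, so there is no saddle point; optimal play is mixed.
R1 is strictly dominated by R2, so Row never plays it.
R3 is strictly dominated by R2, so Row never plays it.
On the remaining 2×2 (R2, R4 vs 1, 2):
Let Row play R2 with probability p. Expected payoff against 1: (-6)p + 2(1−p) = −8p + 2; against 2: (-1)p + (-4)(1−p) = 3p − 4.
Setting these equal: −8p + 2 = 3p − 4 ⇒ −11p = -6 ⇒ p = 6/11, and the value is (-8)·(6/11) + 2 = -26/11.
For Column: with q = P(1), equating R2's and R4's payoffs gives −5q − 1 = 6q − 4 ⇒ q = 3/11.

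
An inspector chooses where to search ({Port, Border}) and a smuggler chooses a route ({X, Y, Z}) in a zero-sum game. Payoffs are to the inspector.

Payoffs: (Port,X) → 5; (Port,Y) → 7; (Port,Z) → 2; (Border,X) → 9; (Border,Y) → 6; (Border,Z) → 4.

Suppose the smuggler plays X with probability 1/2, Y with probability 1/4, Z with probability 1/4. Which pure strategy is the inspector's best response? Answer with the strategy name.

Border

Expected payoff of Port: (1/2)·5 + (1/4)·7 + (1/4)·2 = 19/4.
Expected payoff of Border: (1/2)·9 + (1/4)·6 + (1/4)·4 = 7.
The largest is 7, so the inspector's best response is Border.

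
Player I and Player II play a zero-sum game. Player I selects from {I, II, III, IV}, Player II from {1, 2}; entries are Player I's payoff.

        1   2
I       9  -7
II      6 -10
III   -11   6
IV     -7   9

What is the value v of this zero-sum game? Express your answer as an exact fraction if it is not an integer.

1

Row minima: I → -7, II → -10, III → -11, IV → -7; maximin = -7.
Column maxima: 1 → 9, 2 → 9; minimax = 9.
-7 ≠ 9, so there is no saddle point; optimal play is mixed.
II is strictly dominated by I, so Player I never plays it.
III is strictly dominated by IV, so Player I never plays it.
On the remaining 2×2 (I, IV vs 1, 2):
Let Player I play I with probability p. Expected payoff against 1: 9p + (-7)(1−p) = 16p − 7; against 2: (-7)p + 9(1−p) = −16p + 9.
Setting these equal: 16p − 7 = −16p + 9 ⇒ 32p = 16 ⇒ p = 1/2, and the value is (16)·(1/2) − 7 = 1.
For Player II: with q = P(1), equating I's and IV's payoffs gives 16q − 7 = −16q + 9 ⇒ q = 1/2.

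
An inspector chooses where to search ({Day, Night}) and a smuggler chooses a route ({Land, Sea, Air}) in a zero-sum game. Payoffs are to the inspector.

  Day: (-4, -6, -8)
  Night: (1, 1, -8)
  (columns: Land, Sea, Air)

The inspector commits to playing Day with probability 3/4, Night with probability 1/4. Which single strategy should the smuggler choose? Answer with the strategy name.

Air

If the smuggler plays Land, the inspector's expected payoff is (3/4)·(-4) + (1/4)·1 = -11/4.
If the smuggler plays Sea, the inspector's expected payoff is (3/4)·(-6) + (1/4)·1 = -17/4.
If the smuggler plays Air, the inspector's expected payoff is (3/4)·(-8) + (1/4)·(-8) = -8.
The smuggler minimizes the inspector's payoff; the smallest is -8, so the best response is Air.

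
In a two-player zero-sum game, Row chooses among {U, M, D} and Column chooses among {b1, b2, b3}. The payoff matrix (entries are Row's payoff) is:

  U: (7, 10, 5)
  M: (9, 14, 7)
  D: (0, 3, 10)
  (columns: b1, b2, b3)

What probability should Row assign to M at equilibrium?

Row minima: U → 5, M → 7, D → 0; maximin = 7.
Column maxima: b1 → 9, b2 → 14, b3 → 10; minimax = 9.
7 ≠ 9, so there is no saddle point; optimal play is mixed.
U is strictly dominated by M, so Row never plays it.
b2 is strictly dominated by b1 (it gives Row strictly more in every row), so Column never plays it.
On the remaining 2×2 (M, D vs b1, b3):
Let Row play M with probability p. Expected payoff against b1: 9p + 0(1−p) = 9p; against b3: 7p + 10(1−p) = −3p + 10.
Setting these equal: 9p = −3p + 10 ⇒ 12p = 10 ⇒ p = 5/6, and the value is (9)·(5/6) = 15/2.
For Column: with q = P(b1), equating M's and D's payoffs gives 2q + 7 = −10q + 10 ⇒ q = 1/4.

5/6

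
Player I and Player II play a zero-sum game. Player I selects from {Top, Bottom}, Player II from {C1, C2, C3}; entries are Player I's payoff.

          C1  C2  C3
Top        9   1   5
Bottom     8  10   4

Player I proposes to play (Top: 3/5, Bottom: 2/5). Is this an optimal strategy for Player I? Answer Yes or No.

Yes

Against C1 this mix gives (3/5)·9 + (2/5)·8 = 43/5.
Against C2 this mix gives (3/5)·1 + (2/5)·10 = 23/5.
Against C3 this mix gives (3/5)·5 + (2/5)·4 = 23/5.
All of Player II's active replies (C2, C3) yield 23/5, and no column does worse for Player I. The mix makes Player II indifferent and guarantees 23/5, so it is optimal.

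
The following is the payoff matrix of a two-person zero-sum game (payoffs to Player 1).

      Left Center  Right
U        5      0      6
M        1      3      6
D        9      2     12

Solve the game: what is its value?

25/9

Row minima: U → 0, M → 1, D → 2; maximin = 2.
Column maxima: Left → 9, Center → 3, Right → 12; minimax = 3.
2 ≠ 3, so there is no saddle point; optimal play is mixed.
U is strictly dominated by D, so Player 1 never plays it.
Right is strictly dominated by Left (it gives Player 1 strictly more in every row), so Player 2 never plays it.
On the remaining 2×2 (M, D vs Left, Center):
Let Player 1 play M with probability p. Expected payoff against Left: 1p + 9(1−p) = −8p + 9; against Center: 3p + 2(1−p) = p + 2.
Setting these equal: −8p + 9 = p + 2 ⇒ −9p = -7 ⇒ p = 7/9, and the value is (-8)·(7/9) + 9 = 25/9.
For Player 2: with q = P(Left), equating M's and D's payoffs gives −2q + 3 = 7q + 2 ⇒ q = 1/9.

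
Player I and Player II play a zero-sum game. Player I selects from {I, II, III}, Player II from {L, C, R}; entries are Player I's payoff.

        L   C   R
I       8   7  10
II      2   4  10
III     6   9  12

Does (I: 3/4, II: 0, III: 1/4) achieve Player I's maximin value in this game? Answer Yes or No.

Yes

Against L this mix gives (3/4)·8 + (1/4)·6 = 15/2.
Against C this mix gives (3/4)·7 + (1/4)·9 = 15/2.
Against R this mix gives (3/4)·10 + (1/4)·12 = 21/2.
All of Player II's active replies (L, C) yield 15/2, and no column does worse for Player I. The mix makes Player II indifferent and guarantees 15/2, so it is optimal.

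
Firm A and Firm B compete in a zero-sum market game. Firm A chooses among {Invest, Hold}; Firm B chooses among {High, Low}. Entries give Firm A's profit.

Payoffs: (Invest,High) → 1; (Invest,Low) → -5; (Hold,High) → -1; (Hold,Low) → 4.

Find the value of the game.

-1/11

Row minima: Invest → -5, Hold → -1; maximin = -1.
Column maxima: High → 1, Low → 4; minimax = 1.
-1 ≠ 1, so there is no saddle point; optimal play is mixed.
Let Firm A play Invest with probability p. Expected payoff against High: 1p + (-1)(1−p) = 2p − 1; against Low: (-5)p + 4(1−p) = −9p + 4.
Setting these equal: 2p − 1 = −9p + 4 ⇒ 11p = 5 ⇒ p = 5/11, and the value is (2)·(5/11) − 1 = -1/11.
For Firm B: with q = P(High), equating Invest's and Hold's payoffs gives 6q − 5 = −5q + 4 ⇒ q = 9/11.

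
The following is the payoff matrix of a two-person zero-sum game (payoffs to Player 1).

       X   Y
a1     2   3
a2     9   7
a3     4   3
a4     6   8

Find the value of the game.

15/2

Row minima: a1 → 2, a2 → 7, a3 → 3, a4 → 6; maximin = 7.
Column maxima: X → 9, Y → 8; minimax = 8.
7 ≠ 8, so there is no saddle point; optimal play is mixed.
a1 is strictly dominated by a2, so Player 1 never plays it.
a3 is strictly dominated by a2, so Player 1 never plays it.
On the remaining 2×2 (a2, a4 vs X, Y):
Let Player 1 play a2 with probability p. Expected payoff against X: 9p + 6(1−p) = 3p + 6; against Y: 7p + 8(1−p) = −p + 8.
Setting these equal: 3p + 6 = −p + 8 ⇒ 4p = 2 ⇒ p = 1/2, and the value is (3)·(1/2) + 6 = 15/2.
For Player 2: with q = P(X), equating a2's and a4's payoffs gives 2q + 7 = −2q + 8 ⇒ q = 1/4.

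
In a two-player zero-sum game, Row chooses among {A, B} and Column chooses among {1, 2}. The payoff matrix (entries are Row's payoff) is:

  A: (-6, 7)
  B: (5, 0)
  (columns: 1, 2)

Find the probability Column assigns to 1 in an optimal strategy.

Row minima: A → -6, B → 0; maximin = 0.
Column maxima: 1 → 5, 2 → 7; minimax = 5.
0 ≠ 5, so there is no saddle point; optimal play is mixed.
Let Row play A with probability p. Expected payoff against 1: (-6)p + 5(1−p) = −11p + 5; against 2: 7p + 0(1−p) = 7p.
Setting these equal: −11p + 5 = 7p ⇒ −18p = -5 ⇒ p = 5/18, and the value is (-11)·(5/18) + 5 = 35/18.
For Column: with q = P(1), equating A's and B's payoffs gives −13q + 7 = 5q ⇒ q = 7/18.

7/18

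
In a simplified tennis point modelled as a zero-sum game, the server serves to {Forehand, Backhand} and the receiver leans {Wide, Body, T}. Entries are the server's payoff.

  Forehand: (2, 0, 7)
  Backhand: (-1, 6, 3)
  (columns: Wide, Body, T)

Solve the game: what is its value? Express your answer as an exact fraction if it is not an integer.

4/3

Row minima: Forehand → 0, Backhand → -1; maximin = 0.
Column maxima: Wide → 2, Body → 6, T → 7; minimax = 2.
0 ≠ 2, so there is no saddle point; optimal play is mixed.
T is strictly dominated by Wide (it gives the server strictly more in every row), so the receiver never plays it.
On the remaining 2×2 (Forehand, Backhand vs Wide, Body):
Let the server play Forehand with probability p. Expected payoff against Wide: 2p + (-1)(1−p) = 3p − 1; against Body: 0p + 6(1−p) = −6p + 6.
Setting these equal: 3p − 1 = −6p + 6 ⇒ 9p = 7 ⇒ p = 7/9, and the value is (3)·(7/9) − 1 = 4/3.
For the receiver: with q = P(Wide), equating Forehand's and Backhand's payoffs gives 2q = −7q + 6 ⇒ q = 2/3.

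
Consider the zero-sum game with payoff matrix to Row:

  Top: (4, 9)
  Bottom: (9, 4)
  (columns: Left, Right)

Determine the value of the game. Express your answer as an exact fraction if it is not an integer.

13/2

Row minima: Top → 4, Bottom → 4; maximin = 4.
Column maxima: Left → 9, Right → 9; minimax = 9.
4 ≠ 9, so there is no saddle point; optimal play is mixed.
Let Row play Top with probability p. Expected payoff against Left: 4p + 9(1−p) = −5p + 9; against Right: 9p + 4(1−p) = 5p + 4.
Setting these equal: −5p + 9 = 5p + 4 ⇒ −10p = -5 ⇒ p = 1/2, and the value is (-5)·(1/2) + 9 = 13/2.
For Column: with q = P(Left), equating Top's and Bottom's payoffs gives −5q + 9 = 5q + 4 ⇒ q = 1/2.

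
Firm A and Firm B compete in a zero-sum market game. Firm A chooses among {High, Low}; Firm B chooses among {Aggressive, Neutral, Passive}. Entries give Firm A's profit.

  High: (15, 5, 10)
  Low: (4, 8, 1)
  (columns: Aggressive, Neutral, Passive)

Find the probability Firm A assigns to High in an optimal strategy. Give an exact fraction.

7/12

Row minima: High → 5, Low → 1; maximin = 5.
Column maxima: Aggressive → 15, Neutral → 8, Passive → 10; minimax = 8.
5 ≠ 8, so there is no saddle point; optimal play is mixed.
Aggressive is strictly dominated by Passive (it gives Firm A strictly more in every row), so Firm B never plays it.
On the remaining 2×2 (High, Low vs Neutral, Passive):
Let Firm A play High with probability p. Expected payoff against Neutral: 5p + 8(1−p) = −3p + 8; against Passive: 10p + 1(1−p) = 9p + 1.
Setting these equal: −3p + 8 = 9p + 1 ⇒ −12p = -7 ⇒ p = 7/12, and the value is (-3)·(7/12) + 8 = 25/4.
For Firm B: with q = P(Neutral), equating High's and Low's payoffs gives −5q + 10 = 7q + 1 ⇒ q = 3/4.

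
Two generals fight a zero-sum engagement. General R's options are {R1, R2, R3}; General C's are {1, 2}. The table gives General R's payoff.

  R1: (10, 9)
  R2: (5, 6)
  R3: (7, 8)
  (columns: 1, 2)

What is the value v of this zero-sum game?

Row minima: R1 → 9, R2 → 5, R3 → 7; maximin = 9.
Column maxima: 1 → 10, 2 → 9; minimax = 9.
Since maximin = minimax = 9, there is a saddle point and the value is 9.

9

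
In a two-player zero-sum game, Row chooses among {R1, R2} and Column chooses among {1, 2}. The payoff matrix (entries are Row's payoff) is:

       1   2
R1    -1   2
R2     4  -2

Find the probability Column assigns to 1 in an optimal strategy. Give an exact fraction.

Row minima: R1 → -1, R2 → -2; maximin = -1.
Column maxima: 1 → 4, 2 → 2; minimax = 2.
-1 ≠ 2, so there is no saddle point; optimal play is mixed.
Let Row play R1 with probability p. Expected payoff against 1: (-1)p + 4(1−p) = −5p + 4; against 2: 2p + (-2)(1−p) = 4p − 2.
Setting these equal: −5p + 4 = 4p − 2 ⇒ −9p = -6 ⇒ p = 2/3, and the value is (-5)·(2/3) + 4 = 2/3.
For Column: with q = P(1), equating R1's and R2's payoffs gives −3q + 2 = 6q − 2 ⇒ q = 4/9.

4/9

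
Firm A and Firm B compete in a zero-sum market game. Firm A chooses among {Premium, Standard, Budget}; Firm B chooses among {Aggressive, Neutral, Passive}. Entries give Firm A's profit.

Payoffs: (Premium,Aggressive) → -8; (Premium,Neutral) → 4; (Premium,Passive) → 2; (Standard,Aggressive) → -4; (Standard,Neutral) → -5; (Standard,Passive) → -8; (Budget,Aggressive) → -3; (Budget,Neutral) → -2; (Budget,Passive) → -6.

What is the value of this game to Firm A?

-54/13

Row minima: Premium → -8, Standard → -8, Budget → -6; maximin = -6.
Column maxima: Aggressive → -3, Neutral → 4, Passive → 2; minimax = -3.
-6 ≠ -3, so there is no saddle point; optimal play is mixed.
Standard is strictly dominated by Budget, so Firm A never plays it.
With Standard eliminated, Neutral is strictly dominated by Aggressive (it gives Firm A strictly more in every remaining row), so Firm B never plays it.
On the remaining 2×2 (Premium, Budget vs Aggressive, Passive):
Let Firm A play Premium with probability p. Expected payoff against Aggressive: (-8)p + (-3)(1−p) = −5p − 3; against Passive: 2p + (-6)(1−p) = 8p − 6.
Setting these equal: −5p − 3 = 8p − 6 ⇒ −13p = -3 ⇒ p = 3/13, and the value is (-5)·(3/13) − 3 = -54/13.
For Firm B: with q = P(Aggressive), equating Premium's and Budget's payoffs gives −10q + 2 = 3q − 6 ⇒ q = 8/13.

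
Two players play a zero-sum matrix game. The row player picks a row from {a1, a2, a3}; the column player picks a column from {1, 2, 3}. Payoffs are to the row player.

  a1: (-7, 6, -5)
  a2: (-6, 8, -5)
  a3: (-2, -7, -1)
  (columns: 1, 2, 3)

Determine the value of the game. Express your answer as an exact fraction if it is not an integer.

-58/19

Row minima: a1 → -7, a2 → -6, a3 → -7; maximin = -6.
Column maxima: 1 → -2, 2 → 8, 3 → -1; minimax = -2.
-6 ≠ -2, so there is no saddle point; optimal play is mixed.
3 is strictly dominated by 1 (it gives the row player strictly more in every row), so the column player never plays it.
With 3 eliminated, a1 is strictly dominated by a2 (a2 gives the row player strictly more in every remaining column), so the row player never plays it.
On the remaining 2×2 (a2, a3 vs 1, 2):
Let the row player play a2 with probability p. Expected payoff against 1: (-6)p + (-2)(1−p) = −4p − 2; against 2: 8p + (-7)(1−p) = 15p − 7.
Setting these equal: −4p − 2 = 15p − 7 ⇒ −19p = -5 ⇒ p = 5/19, and the value is (-4)·(5/19) − 2 = -58/19.
For the column player: with q = P(1), equating a2's and a3's payoffs gives −14q + 8 = 5q − 7 ⇒ q = 15/19.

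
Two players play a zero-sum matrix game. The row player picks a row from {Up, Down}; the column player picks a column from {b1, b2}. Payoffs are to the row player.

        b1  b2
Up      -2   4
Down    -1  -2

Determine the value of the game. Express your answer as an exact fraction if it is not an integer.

Row minima: Up → -2, Down → -2; maximin = -2.
Column maxima: b1 → -1, b2 → 4; minimax = -1.
-2 ≠ -1, so there is no saddle point; optimal play is mixed.
Let the row player play Up with probability p. Expected payoff against b1: (-2)p + (-1)(1−p) = −p − 1; against b2: 4p + (-2)(1−p) = 6p − 2.
Setting these equal: −p − 1 = 6p − 2 ⇒ −7p = -1 ⇒ p = 1/7, and the value is (-1)·(1/7) − 1 = -8/7.
For the column player: with q = P(b1), equating Up's and Down's payoffs gives −6q + 4 = q − 2 ⇒ q = 6/7.

-8/7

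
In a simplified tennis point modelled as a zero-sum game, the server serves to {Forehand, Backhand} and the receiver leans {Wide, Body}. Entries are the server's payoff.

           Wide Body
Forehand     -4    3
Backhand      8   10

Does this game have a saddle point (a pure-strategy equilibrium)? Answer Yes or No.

Row minima: Forehand → -4, Backhand → 8; maximin = 8.
Column maxima: Wide → 8, Body → 10; minimax = 8.
maximin = minimax = 8, so a saddle point exists.

Yes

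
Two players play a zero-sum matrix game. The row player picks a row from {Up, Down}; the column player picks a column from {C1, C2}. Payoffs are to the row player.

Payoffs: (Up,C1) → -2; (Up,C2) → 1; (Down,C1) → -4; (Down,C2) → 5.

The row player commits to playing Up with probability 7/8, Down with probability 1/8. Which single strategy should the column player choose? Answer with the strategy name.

If the column player plays C1, the row player's expected payoff is (7/8)·(-2) + (1/8)·(-4) = -9/4.
If the column player plays C2, the row player's expected payoff is (7/8)·1 + (1/8)·5 = 3/2.
The column player minimizes the row player's payoff; the smallest is -9/4, so the best response is C1.

C1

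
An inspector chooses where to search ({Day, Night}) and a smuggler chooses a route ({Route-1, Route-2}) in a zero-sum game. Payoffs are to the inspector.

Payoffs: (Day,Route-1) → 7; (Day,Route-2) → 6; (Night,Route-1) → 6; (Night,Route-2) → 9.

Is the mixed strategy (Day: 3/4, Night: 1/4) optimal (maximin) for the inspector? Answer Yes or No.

Yes

Against Route-1 this mix gives (3/4)·7 + (1/4)·6 = 27/4.
Against Route-2 this mix gives (3/4)·6 + (1/4)·9 = 27/4.
All of the smuggler's active replies (Route-1, Route-2) yield 27/4, and no column does worse for the inspector. The mix makes the smuggler indifferent and guarantees 27/4, so it is optimal.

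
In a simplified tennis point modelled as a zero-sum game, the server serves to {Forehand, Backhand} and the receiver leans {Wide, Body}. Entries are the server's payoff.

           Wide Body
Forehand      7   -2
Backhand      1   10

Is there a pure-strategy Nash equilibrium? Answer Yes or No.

No

Row minima: Forehand → -2, Backhand → 1; maximin = 1.
Column maxima: Wide → 7, Body → 10; minimax = 7.
1 ≠ 7, so no pure-strategy equilibrium exists.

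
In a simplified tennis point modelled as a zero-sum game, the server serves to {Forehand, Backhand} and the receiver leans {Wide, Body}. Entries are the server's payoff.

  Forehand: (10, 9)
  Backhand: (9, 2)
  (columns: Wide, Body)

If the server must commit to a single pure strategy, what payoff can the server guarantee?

9

Row minima: Forehand → 9, Backhand → 2.
The best of these is 9.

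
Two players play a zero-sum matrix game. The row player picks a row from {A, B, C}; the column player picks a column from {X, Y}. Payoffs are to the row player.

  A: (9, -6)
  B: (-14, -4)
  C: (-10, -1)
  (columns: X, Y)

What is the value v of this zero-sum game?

Row minima: A → -6, B → -14, C → -10; maximin = -6.
Column maxima: X → 9, Y → -1; minimax = -1.
-6 ≠ -1, so there is no saddle point; optimal play is mixed.
B is strictly dominated by C, so the row player never plays it.
On the remaining 2×2 (A, C vs X, Y):
Let the row player play A with probability p. Expected payoff against X: 9p + (-10)(1−p) = 19p − 10; against Y: (-6)p + (-1)(1−p) = −5p − 1.
Setting these equal: 19p − 10 = −5p − 1 ⇒ 24p = 9 ⇒ p = 3/8, and the value is (19)·(3/8) − 10 = -23/8.
For the column player: with q = P(X), equating A's and C's payoffs gives 15q − 6 = −9q − 1 ⇒ q = 5/24.

-23/8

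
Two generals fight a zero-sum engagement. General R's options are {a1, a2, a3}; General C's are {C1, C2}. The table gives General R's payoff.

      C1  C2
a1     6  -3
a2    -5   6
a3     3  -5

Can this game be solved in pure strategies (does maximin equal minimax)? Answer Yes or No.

No

Row minima: a1 → -3, a2 → -5, a3 → -5; maximin = -3.
Column maxima: C1 → 6, C2 → 6; minimax = 6.
-3 ≠ 6, so no pure-strategy equilibrium exists.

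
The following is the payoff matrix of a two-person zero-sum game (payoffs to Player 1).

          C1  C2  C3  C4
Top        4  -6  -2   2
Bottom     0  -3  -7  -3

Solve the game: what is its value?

Row minima: Top → -6, Bottom → -7; maximin = -6.
Column maxima: C1 → 4, C2 → -3, C3 → -2, C4 → 2; minimax = -3.
-6 ≠ -3, so there is no saddle point; optimal play is mixed.
C1 is strictly dominated by C2 (it gives Player 1 strictly more in every row), so Player 2 never plays it.
C4 is strictly dominated by C3 (it gives Player 1 strictly more in every row), so Player 2 never plays it.
On the remaining 2×2 (Top, Bottom vs C2, C3):
Let Player 1 play Top with probability p. Expected payoff against C2: (-6)p + (-3)(1−p) = −3p − 3; against C3: (-2)p + (-7)(1−p) = 5p − 7.
Setting these equal: −3p − 3 = 5p − 7 ⇒ −8p = -4 ⇒ p = 1/2, and the value is (-3)·(1/2) − 3 = -9/2.
For Player 2: with q = P(C2), equating Top's and Bottom's payoffs gives −4q − 2 = 4q − 7 ⇒ q = 5/8.

-9/2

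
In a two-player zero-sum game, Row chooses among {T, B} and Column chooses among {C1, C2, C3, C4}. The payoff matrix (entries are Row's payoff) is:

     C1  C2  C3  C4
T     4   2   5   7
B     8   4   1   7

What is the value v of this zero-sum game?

3

Row minima: T → 2, B → 1; maximin = 2.
Column maxima: C1 → 8, C2 → 4, C3 → 5, C4 → 7; minimax = 4.
2 ≠ 4, so there is no saddle point; optimal play is mixed.
C1 is strictly dominated by C2 (it gives Row strictly more in every row), so Column never plays it.
C4 is strictly dominated by C2 (it gives Row strictly more in every row), so Column never plays it.
On the remaining 2×2 (T, B vs C2, C3):
Let Row play T with probability p. Expected payoff against C2: 2p + 4(1−p) = −2p + 4; against C3: 5p + 1(1−p) = 4p + 1.
Setting these equal: −2p + 4 = 4p + 1 ⇒ −6p = -3 ⇒ p = 1/2, and the value is (-2)·(1/2) + 4 = 3.
For Column: with q = P(C2), equating T's and B's payoffs gives −3q + 5 = 3q + 1 ⇒ q = 2/3.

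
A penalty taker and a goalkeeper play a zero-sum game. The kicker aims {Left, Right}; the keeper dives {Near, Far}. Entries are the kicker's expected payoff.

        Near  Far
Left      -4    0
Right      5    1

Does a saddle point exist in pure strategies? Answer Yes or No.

Row minima: Left → -4, Right → 1; maximin = 1.
Column maxima: Near → 5, Far → 1; minimax = 1.
maximin = minimax = 1, so a saddle point exists.

Yes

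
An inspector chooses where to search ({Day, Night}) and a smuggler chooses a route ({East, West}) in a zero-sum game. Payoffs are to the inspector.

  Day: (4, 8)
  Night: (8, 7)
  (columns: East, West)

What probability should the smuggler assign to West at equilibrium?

Row minima: Day → 4, Night → 7; maximin = 7.
Column maxima: East → 8, West → 8; minimax = 8.
7 ≠ 8, so there is no saddle point; optimal play is mixed.
Let the inspector play Day with probability p. Expected payoff against East: 4p + 8(1−p) = −4p + 8; against West: 8p + 7(1−p) = p + 7.
Setting these equal: −4p + 8 = p + 7 ⇒ −5p = -1 ⇒ p = 1/5, and the value is (-4)·(1/5) + 8 = 36/5.
For the smuggler: with q = P(East), equating Day's and Night's payoffs gives −4q + 8 = q + 7 ⇒ q = 1/5.

4/5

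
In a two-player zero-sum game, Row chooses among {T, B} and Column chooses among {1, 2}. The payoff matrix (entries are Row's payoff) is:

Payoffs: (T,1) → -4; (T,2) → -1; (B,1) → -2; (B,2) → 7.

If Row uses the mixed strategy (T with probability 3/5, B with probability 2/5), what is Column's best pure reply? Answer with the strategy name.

1

If Column plays 1, Row's expected payoff is (3/5)·(-4) + (2/5)·(-2) = -16/5.
If Column plays 2, Row's expected payoff is (3/5)·(-1) + (2/5)·7 = 11/5.
Column minimizes Row's payoff; the smallest is -16/5, so the best response is 1.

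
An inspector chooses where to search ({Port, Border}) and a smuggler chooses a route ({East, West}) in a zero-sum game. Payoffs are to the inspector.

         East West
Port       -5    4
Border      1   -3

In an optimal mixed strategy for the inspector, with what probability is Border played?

9/13

Row minima: Port → -5, Border → -3; maximin = -3.
Column maxima: East → 1, West → 4; minimax = 1.
-3 ≠ 1, so there is no saddle point; optimal play is mixed.
Let the inspector play Port with probability p. Expected payoff against East: (-5)p + 1(1−p) = −6p + 1; against West: 4p + (-3)(1−p) = 7p − 3.
Setting these equal: −6p + 1 = 7p − 3 ⇒ −13p = -4 ⇒ p = 4/13, and the value is (-6)·(4/13) + 1 = -11/13.
For the smuggler: with q = P(East), equating Port's and Border's payoffs gives −9q + 4 = 4q − 3 ⇒ q = 7/13.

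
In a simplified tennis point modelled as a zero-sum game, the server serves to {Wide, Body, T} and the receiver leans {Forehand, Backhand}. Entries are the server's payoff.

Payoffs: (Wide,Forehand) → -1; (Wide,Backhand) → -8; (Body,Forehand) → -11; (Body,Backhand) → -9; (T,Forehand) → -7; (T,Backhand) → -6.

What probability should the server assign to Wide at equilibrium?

Row minima: Wide → -8, Body → -11, T → -7; maximin = -7.
Column maxima: Forehand → -1, Backhand → -6; minimax = -6.
-7 ≠ -6, so there is no saddle point; optimal play is mixed.
Body is strictly dominated by Wide, so the server never plays it.
On the remaining 2×2 (Wide, T vs Forehand, Backhand):
Let the server play Wide with probability p. Expected payoff against Forehand: (-1)p + (-7)(1−p) = 6p − 7; against Backhand: (-8)p + (-6)(1−p) = −2p − 6.
Setting these equal: 6p − 7 = −2p − 6 ⇒ 8p = 1 ⇒ p = 1/8, and the value is (6)·(1/8) − 7 = -25/4.
For the receiver: with q = P(Forehand), equating Wide's and T's payoffs gives 7q − 8 = −q − 6 ⇒ q = 1/4.

1/8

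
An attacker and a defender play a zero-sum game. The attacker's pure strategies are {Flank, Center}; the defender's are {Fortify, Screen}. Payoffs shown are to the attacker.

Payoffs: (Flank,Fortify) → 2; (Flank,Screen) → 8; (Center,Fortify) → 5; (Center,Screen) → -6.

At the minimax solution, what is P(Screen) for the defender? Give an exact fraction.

3/17

Row minima: Flank → 2, Center → -6; maximin = 2.
Column maxima: Fortify → 5, Screen → 8; minimax = 5.
2 ≠ 5, so there is no saddle point; optimal play is mixed.
Let the attacker play Flank with probability p. Expected payoff against Fortify: 2p + 5(1−p) = −3p + 5; against Screen: 8p + (-6)(1−p) = 14p − 6.
Setting these equal: −3p + 5 = 14p − 6 ⇒ −17p = -11 ⇒ p = 11/17, and the value is (-3)·(11/17) + 5 = 52/17.
For the defender: with q = P(Fortify), equating Flank's and Center's payoffs gives −6q + 8 = 11q − 6 ⇒ q = 14/17.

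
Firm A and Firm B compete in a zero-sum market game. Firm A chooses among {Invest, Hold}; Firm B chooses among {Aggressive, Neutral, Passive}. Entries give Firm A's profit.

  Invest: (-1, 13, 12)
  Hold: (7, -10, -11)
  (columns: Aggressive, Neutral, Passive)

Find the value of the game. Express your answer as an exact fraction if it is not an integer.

Row minima: Invest → -1, Hold → -11; maximin = -1.
Column maxima: Aggressive → 7, Neutral → 13, Passive → 12; minimax = 7.
-1 ≠ 7, so there is no saddle point; optimal play is mixed.
Neutral is strictly dominated by Passive (it gives Firm A strictly more in every row), so Firm B never plays it.
On the remaining 2×2 (Invest, Hold vs Aggressive, Passive):
Let Firm A play Invest with probability p. Expected payoff against Aggressive: (-1)p + 7(1−p) = −8p + 7; against Passive: 12p + (-11)(1−p) = 23p − 11.
Setting these equal: −8p + 7 = 23p − 11 ⇒ −31p = -18 ⇒ p = 18/31, and the value is (-8)·(18/31) + 7 = 73/31.
For Firm B: with q = P(Aggressive), equating Invest's and Hold's payoffs gives −13q + 12 = 18q − 11 ⇒ q = 23/31.

73/31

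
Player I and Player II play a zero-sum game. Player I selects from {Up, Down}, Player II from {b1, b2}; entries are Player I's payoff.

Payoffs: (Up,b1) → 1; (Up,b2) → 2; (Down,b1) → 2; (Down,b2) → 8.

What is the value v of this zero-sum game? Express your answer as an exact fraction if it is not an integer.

Row minima: Up → 1, Down → 2; maximin = 2.
Column maxima: b1 → 2, b2 → 8; minimax = 2.
Since maximin = minimax = 2, there is a saddle point and the value is 2.

2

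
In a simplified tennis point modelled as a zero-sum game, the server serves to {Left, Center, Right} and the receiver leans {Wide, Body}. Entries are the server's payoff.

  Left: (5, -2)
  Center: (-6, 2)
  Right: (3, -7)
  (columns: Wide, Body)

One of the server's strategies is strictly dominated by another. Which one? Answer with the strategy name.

Right

Left gives a strictly higher payoff than Right against every column: 5 > 3, -2 > -7.
So Right is strictly dominated and the server never plays it.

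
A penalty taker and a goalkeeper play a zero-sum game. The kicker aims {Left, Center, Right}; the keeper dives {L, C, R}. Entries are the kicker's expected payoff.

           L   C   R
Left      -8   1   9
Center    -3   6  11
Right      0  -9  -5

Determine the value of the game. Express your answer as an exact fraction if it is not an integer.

Row minima: Left → -8, Center → -3, Right → -9; maximin = -3.
Column maxima: L → 0, C → 6, R → 11; minimax = 0.
-3 ≠ 0, so there is no saddle point; optimal play is mixed.
Left is strictly dominated by Center, so the kicker never plays it.
R is strictly dominated by C (it gives the kicker strictly more in every row), so the keeper never plays it.
On the remaining 2×2 (Center, Right vs L, C):
Let the kicker play Center with probability p. Expected payoff against L: (-3)p + 0(1−p) = −3p; against C: 6p + (-9)(1−p) = 15p − 9.
Setting these equal: −3p = 15p − 9 ⇒ −18p = -9 ⇒ p = 1/2, and the value is (-3)·(1/2) = -3/2.
For the keeper: with q = P(L), equating Center's and Right's payoffs gives −9q + 6 = 9q − 9 ⇒ q = 5/6.

-3/2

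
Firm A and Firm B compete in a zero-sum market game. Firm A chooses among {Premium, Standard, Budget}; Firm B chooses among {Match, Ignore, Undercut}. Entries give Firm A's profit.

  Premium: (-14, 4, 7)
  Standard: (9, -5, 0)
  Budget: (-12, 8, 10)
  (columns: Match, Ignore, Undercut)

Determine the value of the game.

6/17

Row minima: Premium → -14, Standard → -5, Budget → -12; maximin = -5.
Column maxima: Match → 9, Ignore → 8, Undercut → 10; minimax = 8.
-5 ≠ 8, so there is no saddle point; optimal play is mixed.
Premium is strictly dominated by Budget, so Firm A never plays it.
Undercut is strictly dominated by Ignore (it gives Firm A strictly more in every row), so Firm B never plays it.
On the remaining 2×2 (Standard, Budget vs Match, Ignore):
Let Firm A play Standard with probability p. Expected payoff against Match: 9p + (-12)(1−p) = 21p − 12; against Ignore: (-5)p + 8(1−p) = −13p + 8.
Setting these equal: 21p − 12 = −13p + 8 ⇒ 34p = 20 ⇒ p = 10/17, and the value is (21)·(10/17) − 12 = 6/17.
For Firm B: with q = P(Match), equating Standard's and Budget's payoffs gives 14q − 5 = −20q + 8 ⇒ q = 13/34.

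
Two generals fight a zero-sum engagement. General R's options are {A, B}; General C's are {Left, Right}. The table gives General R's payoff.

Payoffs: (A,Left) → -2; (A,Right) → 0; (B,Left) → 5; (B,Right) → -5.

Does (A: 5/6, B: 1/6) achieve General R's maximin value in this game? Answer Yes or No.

Against Left this mix gives (5/6)·(-2) + (1/6)·5 = -5/6.
Against Right this mix gives (5/6)·0 + (1/6)·(-5) = -5/6.
All of General C's active replies (Left, Right) yield -5/6, and no column does worse for General R. The mix makes General C indifferent and guarantees -5/6, so it is optimal.

Yes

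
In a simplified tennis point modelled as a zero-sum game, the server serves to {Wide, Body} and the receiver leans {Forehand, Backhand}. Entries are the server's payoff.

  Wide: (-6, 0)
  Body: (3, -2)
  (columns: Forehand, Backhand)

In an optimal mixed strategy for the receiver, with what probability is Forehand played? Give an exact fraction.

2/11

Row minima: Wide → -6, Body → -2; maximin = -2.
Column maxima: Forehand → 3, Backhand → 0; minimax = 0.
-2 ≠ 0, so there is no saddle point; optimal play is mixed.
Let the server play Wide with probability p. Expected payoff against Forehand: (-6)p + 3(1−p) = −9p + 3; against Backhand: 0p + (-2)(1−p) = 2p − 2.
Setting these equal: −9p + 3 = 2p − 2 ⇒ −11p = -5 ⇒ p = 5/11, and the value is (-9)·(5/11) + 3 = -12/11.
For the receiver: with q = P(Forehand), equating Wide's and Body's payoffs gives −6q = 5q − 2 ⇒ q = 2/11.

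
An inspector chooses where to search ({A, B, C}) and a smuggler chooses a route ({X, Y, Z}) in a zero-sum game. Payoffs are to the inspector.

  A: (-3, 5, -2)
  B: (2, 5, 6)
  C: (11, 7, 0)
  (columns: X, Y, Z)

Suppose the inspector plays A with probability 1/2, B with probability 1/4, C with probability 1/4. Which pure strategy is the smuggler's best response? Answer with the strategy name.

If the smuggler plays X, the inspector's expected payoff is (1/2)·(-3) + (1/4)·2 + (1/4)·11 = 7/4.
If the smuggler plays Y, the inspector's expected payoff is (1/2)·5 + (1/4)·5 + (1/4)·7 = 11/2.
If the smuggler plays Z, the inspector's expected payoff is (1/2)·(-2) + (1/4)·6 + (1/4)·0 = 1/2.
The smuggler minimizes the inspector's payoff; the smallest is 1/2, so the best response is Z.

Z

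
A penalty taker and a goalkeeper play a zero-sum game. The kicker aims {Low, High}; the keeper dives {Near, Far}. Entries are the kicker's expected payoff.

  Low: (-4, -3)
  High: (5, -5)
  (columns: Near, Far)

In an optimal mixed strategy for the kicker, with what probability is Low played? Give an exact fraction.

Row minima: Low → -4, High → -5; maximin = -4.
Column maxima: Near → 5, Far → -3; minimax = -3.
-4 ≠ -3, so there is no saddle point; optimal play is mixed.
Let the kicker play Low with probability p. Expected payoff against Near: (-4)p + 5(1−p) = −9p + 5; against Far: (-3)p + (-5)(1−p) = 2p − 5.
Setting these equal: −9p + 5 = 2p − 5 ⇒ −11p = -10 ⇒ p = 10/11, and the value is (-9)·(10/11) + 5 = -35/11.
For the keeper: with q = P(Near), equating Low's and High's payoffs gives −q − 3 = 10q − 5 ⇒ q = 2/11.

10/11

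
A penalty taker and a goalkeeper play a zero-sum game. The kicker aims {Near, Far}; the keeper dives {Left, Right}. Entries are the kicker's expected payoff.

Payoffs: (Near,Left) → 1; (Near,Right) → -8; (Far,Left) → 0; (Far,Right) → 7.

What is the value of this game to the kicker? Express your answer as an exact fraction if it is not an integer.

Row minima: Near → -8, Far → 0; maximin = 0.
Column maxima: Left → 1, Right → 7; minimax = 1.
0 ≠ 1, so there is no saddle point; optimal play is mixed.
Let the kicker play Near with probability p. Expected payoff against Left: 1p + 0(1−p) = p; against Right: (-8)p + 7(1−p) = −15p + 7.
Setting these equal: p = −15p + 7 ⇒ 16p = 7 ⇒ p = 7/16, and the value is (1)·(7/16) = 7/16.
For the keeper: with q = P(Left), equating Near's and Far's payoffs gives 9q − 8 = −7q + 7 ⇒ q = 15/16.

7/16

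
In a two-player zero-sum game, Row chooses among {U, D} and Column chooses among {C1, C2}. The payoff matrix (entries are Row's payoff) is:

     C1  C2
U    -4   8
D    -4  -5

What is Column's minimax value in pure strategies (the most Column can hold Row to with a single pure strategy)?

-4

Column maxima: C1 → -4, C2 → 8.
The smallest of these is -4.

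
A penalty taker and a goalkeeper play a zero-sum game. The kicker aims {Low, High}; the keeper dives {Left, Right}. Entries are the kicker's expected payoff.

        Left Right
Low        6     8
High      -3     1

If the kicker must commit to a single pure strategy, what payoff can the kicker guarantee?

6

Row minima: Low → 6, High → -3.
The best of these is 6.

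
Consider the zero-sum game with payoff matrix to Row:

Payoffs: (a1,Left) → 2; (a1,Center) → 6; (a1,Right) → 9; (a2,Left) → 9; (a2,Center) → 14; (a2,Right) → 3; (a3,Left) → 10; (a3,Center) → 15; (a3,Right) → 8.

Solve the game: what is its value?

74/9

Row minima: a1 → 2, a2 → 3, a3 → 8; maximin = 8.
Column maxima: Left → 10, Center → 15, Right → 9; minimax = 9.
8 ≠ 9, so there is no saddle point; optimal play is mixed.
a2 is strictly dominated by a3, so Row never plays it.
Center is strictly dominated by Left (it gives Row strictly more in every row), so Column never plays it.
On the remaining 2×2 (a1, a3 vs Left, Right):
Let Row play a1 with probability p. Expected payoff against Left: 2p + 10(1−p) = −8p + 10; against Right: 9p + 8(1−p) = p + 8.
Setting these equal: −8p + 10 = p + 8 ⇒ −9p = -2 ⇒ p = 2/9, and the value is (-8)·(2/9) + 10 = 74/9.
For Column: with q = P(Left), equating a1's and a3's payoffs gives −7q + 9 = 2q + 8 ⇒ q = 1/9.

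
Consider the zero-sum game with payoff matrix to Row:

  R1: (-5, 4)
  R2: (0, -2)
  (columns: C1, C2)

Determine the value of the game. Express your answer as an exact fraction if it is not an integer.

-10/11

Row minima: R1 → -5, R2 → -2; maximin = -2.
Column maxima: C1 → 0, C2 → 4; minimax = 0.
-2 ≠ 0, so there is no saddle point; optimal play is mixed.
Let Row play R1 with probability p. Expected payoff against C1: (-5)p + 0(1−p) = −5p; against C2: 4p + (-2)(1−p) = 6p − 2.
Setting these equal: −5p = 6p − 2 ⇒ −11p = -2 ⇒ p = 2/11, and the value is (-5)·(2/11) = -10/11.
For Column: with q = P(C1), equating R1's and R2's payoffs gives −9q + 4 = 2q − 2 ⇒ q = 6/11.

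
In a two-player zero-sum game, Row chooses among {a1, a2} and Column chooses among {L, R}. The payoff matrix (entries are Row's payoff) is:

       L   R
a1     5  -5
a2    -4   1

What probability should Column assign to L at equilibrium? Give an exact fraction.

Row minima: a1 → -5, a2 → -4; maximin = -4.
Column maxima: L → 5, R → 1; minimax = 1.
-4 ≠ 1, so there is no saddle point; optimal play is mixed.
Let Row play a1 with probability p. Expected payoff against L: 5p + (-4)(1−p) = 9p − 4; against R: (-5)p + 1(1−p) = −6p + 1.
Setting these equal: 9p − 4 = −6p + 1 ⇒ 15p = 5 ⇒ p = 1/3, and the value is (9)·(1/3) − 4 = -1.
For Column: with q = P(L), equating a1's and a2's payoffs gives 10q − 5 = −5q + 1 ⇒ q = 2/5.

2/5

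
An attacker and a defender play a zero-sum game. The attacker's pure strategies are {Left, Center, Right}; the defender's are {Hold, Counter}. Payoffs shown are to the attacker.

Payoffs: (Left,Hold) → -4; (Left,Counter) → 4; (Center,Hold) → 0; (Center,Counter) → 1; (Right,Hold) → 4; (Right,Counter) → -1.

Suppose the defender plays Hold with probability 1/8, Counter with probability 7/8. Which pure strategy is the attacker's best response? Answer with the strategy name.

Left

Expected payoff of Left: (1/8)·(-4) + (7/8)·4 = 3.
Expected payoff of Center: (1/8)·0 + (7/8)·1 = 7/8.
Expected payoff of Right: (1/8)·4 + (7/8)·(-1) = -3/8.
The largest is 3, so the attacker's best response is Left.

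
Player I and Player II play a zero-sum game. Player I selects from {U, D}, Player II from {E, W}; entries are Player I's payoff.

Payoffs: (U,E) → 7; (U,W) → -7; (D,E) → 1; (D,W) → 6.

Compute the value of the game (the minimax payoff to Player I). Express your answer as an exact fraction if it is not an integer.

Row minima: U → -7, D → 1; maximin = 1.
Column maxima: E → 7, W → 6; minimax = 6.
1 ≠ 6, so there is no saddle point; optimal play is mixed.
Let Player I play U with probability p. Expected payoff against E: 7p + 1(1−p) = 6p + 1; against W: (-7)p + 6(1−p) = −13p + 6.
Setting these equal: 6p + 1 = −13p + 6 ⇒ 19p = 5 ⇒ p = 5/19, and the value is (6)·(5/19) + 1 = 49/19.
For Player II: with q = P(E), equating U's and D's payoffs gives 14q − 7 = −5q + 6 ⇒ q = 13/19.

49/19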